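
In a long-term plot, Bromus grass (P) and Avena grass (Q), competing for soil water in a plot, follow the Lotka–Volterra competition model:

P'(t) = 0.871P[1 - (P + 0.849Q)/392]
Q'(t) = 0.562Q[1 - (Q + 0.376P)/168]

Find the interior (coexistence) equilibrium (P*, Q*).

P* ≈ 366, Q* ≈ 30.3

Setting both brackets to zero gives the nullclines P + 0.849Q = 392 and 0.376P + Q = 168.
Substituting Q = 168 - 0.376P into the first: P(1 - 0.849·0.376) = 392 - 0.849·168.
So P* = 249/0.681 = 366, and then Q* = 168 - 0.376·366 = 30.3.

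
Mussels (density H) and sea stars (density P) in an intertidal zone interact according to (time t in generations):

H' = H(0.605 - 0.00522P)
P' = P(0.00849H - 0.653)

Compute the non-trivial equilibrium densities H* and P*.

H* ≈ 76.9, P* ≈ 116

Set dP/dt = 0 with P > 0: 0.00849H - 0.653 = 0, so H* = 0.653/0.00849 = 76.9.
Set dH/dt = 0 with H > 0: 0.605 - 0.00522P = 0, so P* = 0.605/0.00522 = 116.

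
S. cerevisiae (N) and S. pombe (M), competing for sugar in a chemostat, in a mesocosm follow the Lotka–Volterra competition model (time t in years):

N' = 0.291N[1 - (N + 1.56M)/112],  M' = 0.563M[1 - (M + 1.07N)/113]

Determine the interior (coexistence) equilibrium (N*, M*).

Setting both brackets to zero gives the nullclines N + 1.56M = 112 and 1.07N + M = 113.
Substituting M = 113 - 1.07N into the first: N(1 - 1.56·1.07) = 112 - 1.56·113.
So N* = -64.3/-0.669 = 96.1, and then M* = 113 - 1.07·96.1 = 10.2.

N* ≈ 96.1, M* ≈ 10.2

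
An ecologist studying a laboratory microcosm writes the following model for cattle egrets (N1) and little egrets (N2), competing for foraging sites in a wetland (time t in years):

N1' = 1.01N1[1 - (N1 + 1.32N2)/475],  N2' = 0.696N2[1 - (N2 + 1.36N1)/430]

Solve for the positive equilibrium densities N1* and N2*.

N1* ≈ 116, N2* ≈ 272

Setting both brackets to zero gives the nullclines N1 + 1.32N2 = 475 and 1.36N1 + N2 = 430.
Substituting N2 = 430 - 1.36N1 into the first: N1(1 - 1.32·1.36) = 475 - 1.32·430.
So N1* = -92.6/-0.795 = 116, and then N2* = 430 - 1.36·116 = 272.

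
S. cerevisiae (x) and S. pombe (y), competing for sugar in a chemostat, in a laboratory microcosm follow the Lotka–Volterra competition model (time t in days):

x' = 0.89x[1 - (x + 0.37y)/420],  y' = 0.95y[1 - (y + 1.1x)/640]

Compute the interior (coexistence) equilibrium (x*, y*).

Setting both brackets to zero gives the nullclines x + 0.37y = 420 and 1.1x + y = 640.
Substituting y = 640 - 1.1x into the first: x(1 - 0.37·1.1) = 420 - 0.37·640.
So x* = 183/0.593 = 309, and then y* = 640 - 1.1·309 = 300.

x* ≈ 309, y* ≈ 300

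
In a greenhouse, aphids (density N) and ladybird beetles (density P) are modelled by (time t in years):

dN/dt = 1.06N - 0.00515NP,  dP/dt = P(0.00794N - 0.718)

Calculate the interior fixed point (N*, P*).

N* ≈ 90.4, P* ≈ 206

Set dP/dt = 0 with P > 0: 0.00794N - 0.718 = 0, so N* = 0.718/0.00794 = 90.4.
Set dN/dt = 0 with N > 0: 1.06 - 0.00515P = 0, so P* = 1.06/0.00515 = 206.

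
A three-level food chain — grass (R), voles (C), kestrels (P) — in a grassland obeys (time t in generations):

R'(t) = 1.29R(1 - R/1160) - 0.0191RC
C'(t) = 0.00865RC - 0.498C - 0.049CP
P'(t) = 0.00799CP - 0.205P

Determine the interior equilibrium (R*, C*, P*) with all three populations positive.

From dP/dt = 0: 0.00799C* = 0.205, so C* = 25.7.
From dR/dt = 0: 1.29(1 - R*/1160) = 0.0191·25.7, giving R* = 1160·(1 - 0.38) = 719.
From dC/dt = 0: 0.00865·719 - 0.498 = 0.049P*, so P* = 5.72/0.049 = 117.

R* ≈ 719, C* ≈ 25.7, P* ≈ 117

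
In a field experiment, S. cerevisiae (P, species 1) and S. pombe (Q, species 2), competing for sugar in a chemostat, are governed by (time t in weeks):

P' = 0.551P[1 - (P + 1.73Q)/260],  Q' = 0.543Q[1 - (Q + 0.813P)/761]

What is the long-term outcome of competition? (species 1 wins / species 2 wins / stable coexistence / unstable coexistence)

Compare the nullcline intercepts: K1/α12 = 260/1.73 = 150 < K2 = 761; K2/α21 = 761/0.813 = 936 > K1 = 260.
Since the inequalities point opposite ways, species 2 can invade but species 1 cannot.

species 2 excludes species 1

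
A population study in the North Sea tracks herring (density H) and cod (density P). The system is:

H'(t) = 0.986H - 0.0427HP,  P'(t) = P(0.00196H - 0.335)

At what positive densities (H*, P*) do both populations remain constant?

Set dP/dt = 0 with P > 0: 0.00196H - 0.335 = 0, so H* = 0.335/0.00196 = 171.
Set dH/dt = 0 with H > 0: 0.986 - 0.0427P = 0, so P* = 0.986/0.0427 = 23.1.

H* ≈ 171, P* ≈ 23.1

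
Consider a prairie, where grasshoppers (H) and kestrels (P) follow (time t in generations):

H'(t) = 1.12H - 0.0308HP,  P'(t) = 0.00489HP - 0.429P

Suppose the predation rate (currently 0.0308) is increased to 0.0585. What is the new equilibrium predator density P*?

At the interior fixed point, setting dH/dt = 0 with H > 0 fixes P* = (prey growth rate)/(HP coefficient) — independent of the other coefficients.
With the change, P* = 1.12/0.0585 = 19.1; it falls from 36.4.

P* ≈ 19.1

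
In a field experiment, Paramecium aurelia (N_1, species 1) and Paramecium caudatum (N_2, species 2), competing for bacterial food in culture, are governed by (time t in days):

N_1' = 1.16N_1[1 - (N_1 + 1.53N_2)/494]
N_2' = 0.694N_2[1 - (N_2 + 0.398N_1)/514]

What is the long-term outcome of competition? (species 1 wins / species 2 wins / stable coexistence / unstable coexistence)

Compare the nullcline intercepts: K1/α12 = 494/1.53 = 323 < K2 = 514; K2/α21 = 514/0.398 = 1290 > K1 = 494.
Since the inequalities point opposite ways, species 2 can invade but species 1 cannot.

species 2 excludes species 1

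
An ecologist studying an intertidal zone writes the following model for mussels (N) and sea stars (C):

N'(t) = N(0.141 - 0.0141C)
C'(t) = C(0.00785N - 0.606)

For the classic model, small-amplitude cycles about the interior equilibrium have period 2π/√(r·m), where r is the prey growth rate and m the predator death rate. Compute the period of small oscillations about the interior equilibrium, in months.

Here r = 0.141 and m = 0.606, so r·m = 0.0854.
ω = √0.0854 = 0.292 per month, hence T = 2π/ω ≈ 21.5 months.

T ≈ 21.5 months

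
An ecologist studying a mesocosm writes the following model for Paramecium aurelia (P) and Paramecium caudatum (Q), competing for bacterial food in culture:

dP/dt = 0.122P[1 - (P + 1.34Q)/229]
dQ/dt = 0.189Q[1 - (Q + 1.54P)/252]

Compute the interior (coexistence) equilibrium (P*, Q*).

P* ≈ 102, Q* ≈ 94.6

Setting both brackets to zero gives the nullclines P + 1.34Q = 229 and 1.54P + Q = 252.
Substituting Q = 252 - 1.54P into the first: P(1 - 1.34·1.54) = 229 - 1.34·252.
So P* = -109/-1.06 = 102, and then Q* = 252 - 1.54·102 = 94.6.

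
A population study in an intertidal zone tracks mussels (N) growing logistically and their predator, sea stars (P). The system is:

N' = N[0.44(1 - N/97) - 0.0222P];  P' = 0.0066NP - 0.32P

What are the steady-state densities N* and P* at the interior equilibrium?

From dP/dt = 0 with P > 0: 0.0066N* = 0.32, so N* = 48.5.
Substitute into dN/dt = 0: 0.44(1 - 48.5/97) = 0.0222P*.
The bracket is 0.5, giving P* = 0.22/0.0222 = 9.91.

N* ≈ 48.5, P* ≈ 9.91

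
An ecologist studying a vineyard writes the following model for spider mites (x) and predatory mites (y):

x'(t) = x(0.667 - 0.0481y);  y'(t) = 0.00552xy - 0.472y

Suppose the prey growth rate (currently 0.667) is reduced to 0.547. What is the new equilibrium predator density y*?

At the interior fixed point, setting dx/dt = 0 with x > 0 fixes y* = (prey growth rate)/(xy coefficient) — independent of the other coefficients.
With the change, y* = 0.547/0.0481 = 11.4; it falls from 13.9.

y* ≈ 11.4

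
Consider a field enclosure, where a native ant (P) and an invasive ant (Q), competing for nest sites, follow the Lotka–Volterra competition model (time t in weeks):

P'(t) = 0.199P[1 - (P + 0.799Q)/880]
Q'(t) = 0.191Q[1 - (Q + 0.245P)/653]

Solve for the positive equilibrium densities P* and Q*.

Setting both brackets to zero gives the nullclines P + 0.799Q = 880 and 0.245P + Q = 653.
Substituting Q = 653 - 0.245P into the first: P(1 - 0.799·0.245) = 880 - 0.799·653.
So P* = 358/0.804 = 445, and then Q* = 653 - 0.245·445 = 544.

P* ≈ 445, Q* ≈ 544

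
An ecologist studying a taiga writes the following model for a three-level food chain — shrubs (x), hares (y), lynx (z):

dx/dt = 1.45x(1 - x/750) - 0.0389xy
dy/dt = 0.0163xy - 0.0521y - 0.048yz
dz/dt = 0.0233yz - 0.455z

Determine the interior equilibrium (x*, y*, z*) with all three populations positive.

x* ≈ 357, y* ≈ 19.5, z* ≈ 120

From dz/dt = 0: 0.0233y* = 0.455, so y* = 19.5.
From dx/dt = 0: 1.45(1 - x*/750) = 0.0389·19.5, giving x* = 750·(1 - 0.524) = 357.
From dy/dt = 0: 0.0163·357 - 0.0521 = 0.048z*, so z* = 5.77/0.048 = 120.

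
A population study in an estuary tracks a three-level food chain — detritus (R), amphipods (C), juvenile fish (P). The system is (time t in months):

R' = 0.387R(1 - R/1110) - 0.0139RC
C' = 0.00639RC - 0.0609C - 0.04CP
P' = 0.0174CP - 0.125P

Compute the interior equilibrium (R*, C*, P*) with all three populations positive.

R* ≈ 824, C* ≈ 7.18, P* ≈ 130

From dP/dt = 0: 0.0174C* = 0.125, so C* = 7.18.
From dR/dt = 0: 0.387(1 - R*/1110) = 0.0139·7.18, giving R* = 1110·(1 - 0.258) = 824.
From dC/dt = 0: 0.00639·824 - 0.0609 = 0.04P*, so P* = 5.2/0.04 = 130.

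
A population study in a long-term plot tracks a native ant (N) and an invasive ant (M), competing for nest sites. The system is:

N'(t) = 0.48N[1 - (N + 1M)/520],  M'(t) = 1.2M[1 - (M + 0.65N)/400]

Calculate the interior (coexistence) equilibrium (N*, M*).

N* ≈ 343, M* ≈ 177

Setting both brackets to zero gives the nullclines N + 1M = 520 and 0.65N + M = 400.
Substituting M = 400 - 0.65N into the first: N(1 - 1·0.65) = 520 - 1·400.
So N* = 120/0.35 = 343, and then M* = 400 - 0.65·343 = 177.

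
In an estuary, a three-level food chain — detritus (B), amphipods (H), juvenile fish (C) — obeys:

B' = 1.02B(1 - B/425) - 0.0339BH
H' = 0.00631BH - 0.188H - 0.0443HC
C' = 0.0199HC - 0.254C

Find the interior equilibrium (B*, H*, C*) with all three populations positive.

From dC/dt = 0: 0.0199H* = 0.254, so H* = 12.8.
From dB/dt = 0: 1.02(1 - B*/425) = 0.0339·12.8, giving B* = 425·(1 - 0.424) = 245.
From dH/dt = 0: 0.00631·245 - 0.188 = 0.0443C*, so C* = 1.36/0.0443 = 30.6.

B* ≈ 245, H* ≈ 12.8, C* ≈ 30.6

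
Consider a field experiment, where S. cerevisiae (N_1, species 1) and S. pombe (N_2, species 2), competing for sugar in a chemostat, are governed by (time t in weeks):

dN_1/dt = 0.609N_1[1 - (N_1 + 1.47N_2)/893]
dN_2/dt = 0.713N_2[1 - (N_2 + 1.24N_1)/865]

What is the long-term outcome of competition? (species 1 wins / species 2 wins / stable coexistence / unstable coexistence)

Compare the nullcline intercepts: K1/α12 = 893/1.47 = 607 < K2 = 865; K2/α21 = 865/1.24 = 698 < K1 = 893.
Since both are reversed, neither can invade when rare; the interior point is a saddle.

unstable coexistence (outcome depends on initial conditions)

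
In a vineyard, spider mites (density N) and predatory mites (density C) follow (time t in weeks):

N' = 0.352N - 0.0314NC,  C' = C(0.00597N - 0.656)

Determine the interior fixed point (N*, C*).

N* ≈ 110, C* ≈ 11.2

Set dC/dt = 0 with C > 0: 0.00597N - 0.656 = 0, so N* = 0.656/0.00597 = 110.
Set dN/dt = 0 with N > 0: 0.352 - 0.0314C = 0, so C* = 0.352/0.0314 = 11.2.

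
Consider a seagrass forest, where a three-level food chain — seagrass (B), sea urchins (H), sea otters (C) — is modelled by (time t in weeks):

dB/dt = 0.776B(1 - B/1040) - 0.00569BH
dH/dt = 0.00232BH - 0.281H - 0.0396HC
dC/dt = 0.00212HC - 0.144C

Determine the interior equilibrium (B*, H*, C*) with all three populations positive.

B* ≈ 522, H* ≈ 67.9, C* ≈ 23.5

From dC/dt = 0: 0.00212H* = 0.144, so H* = 67.9.
From dB/dt = 0: 0.776(1 - B*/1040) = 0.00569·67.9, giving B* = 1040·(1 - 0.498) = 522.
From dH/dt = 0: 0.00232·522 - 0.281 = 0.0396C*, so C* = 0.93/0.0396 = 23.5.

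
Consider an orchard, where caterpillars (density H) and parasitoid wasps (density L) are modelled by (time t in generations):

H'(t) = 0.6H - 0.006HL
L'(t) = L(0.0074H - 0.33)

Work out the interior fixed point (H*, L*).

Set dL/dt = 0 with L > 0: 0.0074H - 0.33 = 0, so H* = 0.33/0.0074 = 44.6.
Set dH/dt = 0 with H > 0: 0.6 - 0.006L = 0, so L* = 0.6/0.006 = 100.

H* ≈ 44.6, L* ≈ 100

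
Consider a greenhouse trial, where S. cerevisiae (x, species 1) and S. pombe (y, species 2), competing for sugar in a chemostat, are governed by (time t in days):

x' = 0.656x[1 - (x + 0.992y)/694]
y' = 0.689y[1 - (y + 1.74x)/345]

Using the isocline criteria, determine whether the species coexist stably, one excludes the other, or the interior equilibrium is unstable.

Compare the nullcline intercepts: K1/α12 = 694/0.992 = 700 > K2 = 345; K2/α21 = 345/1.74 = 198 < K1 = 694.
Since the inequalities point opposite ways, species 1 can invade but species 2 cannot.

species 1 excludes species 2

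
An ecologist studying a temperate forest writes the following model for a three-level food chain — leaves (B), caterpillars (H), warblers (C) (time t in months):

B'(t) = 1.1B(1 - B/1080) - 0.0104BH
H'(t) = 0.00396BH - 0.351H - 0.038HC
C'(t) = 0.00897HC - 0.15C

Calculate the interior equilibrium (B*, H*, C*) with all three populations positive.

B* ≈ 909, H* ≈ 16.7, C* ≈ 85.5

From dC/dt = 0: 0.00897H* = 0.15, so H* = 16.7.
From dB/dt = 0: 1.1(1 - B*/1080) = 0.0104·16.7, giving B* = 1080·(1 - 0.158) = 909.
From dH/dt = 0: 0.00396·909 - 0.351 = 0.038C*, so C* = 3.25/0.038 = 85.5.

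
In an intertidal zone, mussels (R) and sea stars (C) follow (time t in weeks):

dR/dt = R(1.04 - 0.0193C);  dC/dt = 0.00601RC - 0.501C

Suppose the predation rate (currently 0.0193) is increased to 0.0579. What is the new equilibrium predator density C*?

C* ≈ 18

At the interior fixed point, setting dR/dt = 0 with R > 0 fixes C* = (prey growth rate)/(RC coefficient) — independent of the other coefficients.
With the change, C* = 1.04/0.0579 = 18; it falls from 53.9.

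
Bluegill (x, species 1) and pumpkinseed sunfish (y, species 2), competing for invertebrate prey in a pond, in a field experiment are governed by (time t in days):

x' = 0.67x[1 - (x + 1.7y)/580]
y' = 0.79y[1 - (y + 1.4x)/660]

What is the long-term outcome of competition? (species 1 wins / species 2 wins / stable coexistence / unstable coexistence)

Compare the nullcline intercepts: K1/α12 = 580/1.7 = 341 < K2 = 660; K2/α21 = 660/1.4 = 471 < K1 = 580.
Since both are reversed, neither can invade when rare; the interior point is a saddle.

unstable coexistence (outcome depends on initial conditions)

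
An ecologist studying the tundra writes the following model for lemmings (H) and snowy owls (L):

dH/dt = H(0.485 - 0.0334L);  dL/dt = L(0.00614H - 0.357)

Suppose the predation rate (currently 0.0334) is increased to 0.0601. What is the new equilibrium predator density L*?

L* ≈ 8.07

At the interior fixed point, setting dH/dt = 0 with H > 0 fixes L* = (prey growth rate)/(HL coefficient) — independent of the other coefficients.
With the change, L* = 0.485/0.0601 = 8.07; it falls from 14.5.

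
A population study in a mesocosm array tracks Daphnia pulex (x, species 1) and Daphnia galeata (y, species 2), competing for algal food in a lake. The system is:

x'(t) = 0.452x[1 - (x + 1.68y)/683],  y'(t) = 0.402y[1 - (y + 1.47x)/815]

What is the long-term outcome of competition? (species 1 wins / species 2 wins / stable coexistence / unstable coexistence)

Compare the nullcline intercepts: K1/α12 = 683/1.68 = 407 < K2 = 815; K2/α21 = 815/1.47 = 554 < K1 = 683.
Since both are reversed, neither can invade when rare; the interior point is a saddle.

unstable coexistence (outcome depends on initial conditions)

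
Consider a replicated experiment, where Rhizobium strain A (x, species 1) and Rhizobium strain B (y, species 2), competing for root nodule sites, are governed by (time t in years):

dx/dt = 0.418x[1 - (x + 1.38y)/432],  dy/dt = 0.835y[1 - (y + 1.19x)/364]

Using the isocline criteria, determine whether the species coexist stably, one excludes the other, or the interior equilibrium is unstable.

Compare the nullcline intercepts: K1/α12 = 432/1.38 = 313 < K2 = 364; K2/α21 = 364/1.19 = 306 < K1 = 432.
Since both are reversed, neither can invade when rare; the interior point is a saddle.

unstable coexistence (outcome depends on initial conditions)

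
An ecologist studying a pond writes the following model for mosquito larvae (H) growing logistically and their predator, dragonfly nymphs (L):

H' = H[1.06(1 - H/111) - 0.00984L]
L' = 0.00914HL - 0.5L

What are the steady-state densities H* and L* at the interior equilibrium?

From dL/dt = 0 with L > 0: 0.00914H* = 0.5, so H* = 54.7.
Substitute into dH/dt = 0: 1.06(1 - 54.7/111) = 0.00984L*.
The bracket is 0.507, giving L* = 0.538/0.00984 = 54.6.

H* ≈ 54.7, L* ≈ 54.6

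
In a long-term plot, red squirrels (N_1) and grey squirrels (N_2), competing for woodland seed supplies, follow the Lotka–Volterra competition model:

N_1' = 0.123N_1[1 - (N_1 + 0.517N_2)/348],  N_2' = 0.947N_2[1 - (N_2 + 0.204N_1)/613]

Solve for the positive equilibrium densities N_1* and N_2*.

Setting both brackets to zero gives the nullclines N_1 + 0.517N_2 = 348 and 0.204N_1 + N_2 = 613.
Substituting N_2 = 613 - 0.204N_1 into the first: N_1(1 - 0.517·0.204) = 348 - 0.517·613.
So N_1* = 31.1/0.895 = 34.7, and then N_2* = 613 - 0.204·34.7 = 606.

N_1* ≈ 34.7, N_2* ≈ 606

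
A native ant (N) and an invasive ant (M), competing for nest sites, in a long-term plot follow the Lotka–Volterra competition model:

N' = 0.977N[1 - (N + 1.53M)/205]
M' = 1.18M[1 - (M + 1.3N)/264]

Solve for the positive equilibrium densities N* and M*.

Setting both brackets to zero gives the nullclines N + 1.53M = 205 and 1.3N + M = 264.
Substituting M = 264 - 1.3N into the first: N(1 - 1.53·1.3) = 205 - 1.53·264.
So N* = -199/-0.989 = 201, and then M* = 264 - 1.3·201 = 2.53.

N* ≈ 201, M* ≈ 2.53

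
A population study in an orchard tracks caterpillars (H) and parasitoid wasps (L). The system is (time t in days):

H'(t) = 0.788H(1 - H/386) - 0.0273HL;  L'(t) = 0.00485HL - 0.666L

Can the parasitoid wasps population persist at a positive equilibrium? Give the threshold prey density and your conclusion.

Threshold H = 137; K > 137, so yes, the predator persists.

The predator equation gives dL/dt > 0 only when H > 0.666/0.00485 = 137.
Without the predator, H → K = 386. Since 386 > 137, the predator can invade and persist.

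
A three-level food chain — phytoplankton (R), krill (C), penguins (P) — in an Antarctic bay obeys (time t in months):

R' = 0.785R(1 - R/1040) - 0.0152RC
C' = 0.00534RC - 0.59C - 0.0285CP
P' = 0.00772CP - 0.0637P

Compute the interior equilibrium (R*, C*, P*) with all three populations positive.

From dP/dt = 0: 0.00772C* = 0.0637, so C* = 8.25.
From dR/dt = 0: 0.785(1 - R*/1040) = 0.0152·8.25, giving R* = 1040·(1 - 0.16) = 874.
From dC/dt = 0: 0.00534·874 - 0.59 = 0.0285P*, so P* = 4.08/0.0285 = 143.

R* ≈ 874, C* ≈ 8.25, P* ≈ 143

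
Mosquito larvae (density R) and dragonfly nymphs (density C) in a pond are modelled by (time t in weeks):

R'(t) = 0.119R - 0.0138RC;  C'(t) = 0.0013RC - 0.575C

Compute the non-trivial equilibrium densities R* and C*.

Set dC/dt = 0 with C > 0: 0.0013R - 0.575 = 0, so R* = 0.575/0.0013 = 442.
Set dR/dt = 0 with R > 0: 0.119 - 0.0138C = 0, so C* = 0.119/0.0138 = 8.62.

R* ≈ 442, C* ≈ 8.62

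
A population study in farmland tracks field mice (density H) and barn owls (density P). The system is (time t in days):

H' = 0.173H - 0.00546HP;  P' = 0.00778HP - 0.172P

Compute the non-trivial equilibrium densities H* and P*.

H* ≈ 22.1, P* ≈ 31.7

Set dP/dt = 0 with P > 0: 0.00778H - 0.172 = 0, so H* = 0.172/0.00778 = 22.1.
Set dH/dt = 0 with H > 0: 0.173 - 0.00546P = 0, so P* = 0.173/0.00546 = 31.7.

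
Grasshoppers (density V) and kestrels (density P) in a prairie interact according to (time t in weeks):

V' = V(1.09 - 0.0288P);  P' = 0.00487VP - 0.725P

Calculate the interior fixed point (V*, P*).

V* ≈ 149, P* ≈ 37.8

Set dP/dt = 0 with P > 0: 0.00487V - 0.725 = 0, so V* = 0.725/0.00487 = 149.
Set dV/dt = 0 with V > 0: 1.09 - 0.0288P = 0, so P* = 1.09/0.0288 = 37.8.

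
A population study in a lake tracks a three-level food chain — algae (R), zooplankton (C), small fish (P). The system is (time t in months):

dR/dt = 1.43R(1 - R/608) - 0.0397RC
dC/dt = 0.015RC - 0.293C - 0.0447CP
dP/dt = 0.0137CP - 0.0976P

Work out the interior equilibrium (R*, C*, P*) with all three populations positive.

From dP/dt = 0: 0.0137C* = 0.0976, so C* = 7.12.
From dR/dt = 0: 1.43(1 - R*/608) = 0.0397·7.12, giving R* = 608·(1 - 0.198) = 488.
From dC/dt = 0: 0.015·488 - 0.293 = 0.0447P*, so P* = 7.02/0.0447 = 157.

R* ≈ 488, C* ≈ 7.12, P* ≈ 157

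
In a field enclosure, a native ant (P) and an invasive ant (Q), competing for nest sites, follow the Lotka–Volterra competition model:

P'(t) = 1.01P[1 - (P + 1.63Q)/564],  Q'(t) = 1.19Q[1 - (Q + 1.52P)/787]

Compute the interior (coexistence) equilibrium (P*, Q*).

P* ≈ 486, Q* ≈ 47.6

Setting both brackets to zero gives the nullclines P + 1.63Q = 564 and 1.52P + Q = 787.
Substituting Q = 787 - 1.52P into the first: P(1 - 1.63·1.52) = 564 - 1.63·787.
So P* = -719/-1.48 = 486, and then Q* = 787 - 1.52·486 = 47.6.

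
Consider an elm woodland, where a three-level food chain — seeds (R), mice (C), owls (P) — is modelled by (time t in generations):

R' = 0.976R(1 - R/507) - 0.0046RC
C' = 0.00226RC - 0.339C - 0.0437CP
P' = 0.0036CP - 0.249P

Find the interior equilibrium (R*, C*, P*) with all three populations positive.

R* ≈ 342, C* ≈ 69.2, P* ≈ 9.92

From dP/dt = 0: 0.0036C* = 0.249, so C* = 69.2.
From dR/dt = 0: 0.976(1 - R*/507) = 0.0046·69.2, giving R* = 507·(1 - 0.326) = 342.
From dC/dt = 0: 0.00226·342 - 0.339 = 0.0437P*, so P* = 0.433/0.0437 = 9.92.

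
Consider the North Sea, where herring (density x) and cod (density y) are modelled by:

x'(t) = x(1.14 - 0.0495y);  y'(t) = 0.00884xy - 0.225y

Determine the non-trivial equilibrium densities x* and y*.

Set dy/dt = 0 with y > 0: 0.00884x - 0.225 = 0, so x* = 0.225/0.00884 = 25.5.
Set dx/dt = 0 with x > 0: 1.14 - 0.0495y = 0, so y* = 1.14/0.0495 = 23.

x* ≈ 25.5, y* ≈ 23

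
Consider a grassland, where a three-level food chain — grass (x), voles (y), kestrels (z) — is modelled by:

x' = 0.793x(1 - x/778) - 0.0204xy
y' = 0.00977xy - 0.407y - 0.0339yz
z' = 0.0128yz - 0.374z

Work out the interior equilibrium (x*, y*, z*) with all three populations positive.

From dz/dt = 0: 0.0128y* = 0.374, so y* = 29.2.
From dx/dt = 0: 0.793(1 - x*/778) = 0.0204·29.2, giving x* = 778·(1 - 0.752) = 193.
From dy/dt = 0: 0.00977·193 - 0.407 = 0.0339z*, so z* = 1.48/0.0339 = 43.7.

x* ≈ 193, y* ≈ 29.2, z* ≈ 43.7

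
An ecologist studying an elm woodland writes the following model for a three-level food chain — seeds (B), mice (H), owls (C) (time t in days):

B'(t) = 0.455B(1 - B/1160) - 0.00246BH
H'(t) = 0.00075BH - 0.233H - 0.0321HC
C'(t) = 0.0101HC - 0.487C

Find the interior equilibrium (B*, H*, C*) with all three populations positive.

From dC/dt = 0: 0.0101H* = 0.487, so H* = 48.2.
From dB/dt = 0: 0.455(1 - B*/1160) = 0.00246·48.2, giving B* = 1160·(1 - 0.261) = 858.
From dH/dt = 0: 0.00075·858 - 0.233 = 0.0321C*, so C* = 0.41/0.0321 = 12.8.

B* ≈ 858, H* ≈ 48.2, C* ≈ 12.8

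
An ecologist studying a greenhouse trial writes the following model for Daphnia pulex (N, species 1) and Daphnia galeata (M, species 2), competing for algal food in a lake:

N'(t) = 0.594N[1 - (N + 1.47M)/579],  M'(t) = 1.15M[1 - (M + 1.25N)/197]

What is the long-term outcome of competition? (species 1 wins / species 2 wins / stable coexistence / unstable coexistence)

Compare the nullcline intercepts: K1/α12 = 579/1.47 = 394 > K2 = 197; K2/α21 = 197/1.25 = 158 < K1 = 579.
Since the inequalities point opposite ways, species 1 can invade but species 2 cannot.

species 1 excludes species 2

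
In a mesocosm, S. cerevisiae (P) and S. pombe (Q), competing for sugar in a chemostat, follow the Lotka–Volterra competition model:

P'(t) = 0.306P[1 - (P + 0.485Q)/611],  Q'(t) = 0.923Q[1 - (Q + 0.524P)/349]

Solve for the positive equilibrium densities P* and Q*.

Setting both brackets to zero gives the nullclines P + 0.485Q = 611 and 0.524P + Q = 349.
Substituting Q = 349 - 0.524P into the first: P(1 - 0.485·0.524) = 611 - 0.485·349.
So P* = 442/0.746 = 592, and then Q* = 349 - 0.524·592 = 38.7.

P* ≈ 592, Q* ≈ 38.7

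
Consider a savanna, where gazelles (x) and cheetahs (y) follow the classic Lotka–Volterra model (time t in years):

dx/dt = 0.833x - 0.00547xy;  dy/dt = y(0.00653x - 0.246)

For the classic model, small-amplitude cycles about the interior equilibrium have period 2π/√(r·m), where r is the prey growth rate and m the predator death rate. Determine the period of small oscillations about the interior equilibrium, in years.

Here r = 0.833 and m = 0.246, so r·m = 0.205.
ω = √0.205 = 0.453 per year, hence T = 2π/ω ≈ 13.9 years.

T ≈ 13.9 years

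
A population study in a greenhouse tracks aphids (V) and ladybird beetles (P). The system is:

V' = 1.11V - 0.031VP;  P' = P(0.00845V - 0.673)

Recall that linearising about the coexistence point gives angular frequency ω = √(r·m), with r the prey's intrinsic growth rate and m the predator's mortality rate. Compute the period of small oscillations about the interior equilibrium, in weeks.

Here r = 1.11 and m = 0.673, so r·m = 0.747.
ω = √0.747 = 0.864 per week, hence T = 2π/ω ≈ 7.27 weeks.

T ≈ 7.27 weeks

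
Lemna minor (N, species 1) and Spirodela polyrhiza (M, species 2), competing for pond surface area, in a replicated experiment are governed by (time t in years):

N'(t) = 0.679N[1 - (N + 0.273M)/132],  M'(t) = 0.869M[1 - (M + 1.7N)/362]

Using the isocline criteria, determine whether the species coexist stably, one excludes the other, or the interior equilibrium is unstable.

Compare the nullcline intercepts: K1/α12 = 132/0.273 = 484 > K2 = 362; K2/α21 = 362/1.7 = 213 > K1 = 132.
Since both inequalities hold, each species can invade when rare, so the interior equilibrium is stable.

stable coexistence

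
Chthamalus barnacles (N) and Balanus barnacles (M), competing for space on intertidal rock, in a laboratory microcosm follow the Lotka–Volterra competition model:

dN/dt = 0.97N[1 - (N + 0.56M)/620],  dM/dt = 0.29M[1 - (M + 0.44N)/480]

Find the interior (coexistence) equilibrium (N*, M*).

Setting both brackets to zero gives the nullclines N + 0.56M = 620 and 0.44N + M = 480.
Substituting M = 480 - 0.44N into the first: N(1 - 0.56·0.44) = 620 - 0.56·480.
So N* = 351/0.754 = 466, and then M* = 480 - 0.44·466 = 275.

N* ≈ 466, M* ≈ 275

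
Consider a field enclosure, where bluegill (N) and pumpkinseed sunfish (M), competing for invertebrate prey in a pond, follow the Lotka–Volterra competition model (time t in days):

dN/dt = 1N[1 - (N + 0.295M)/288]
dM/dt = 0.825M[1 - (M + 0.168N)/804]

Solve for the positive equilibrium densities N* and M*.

N* ≈ 53.5, M* ≈ 795

Setting both brackets to zero gives the nullclines N + 0.295M = 288 and 0.168N + M = 804.
Substituting M = 804 - 0.168N into the first: N(1 - 0.295·0.168) = 288 - 0.295·804.
So N* = 50.8/0.95 = 53.5, and then M* = 804 - 0.168·53.5 = 795.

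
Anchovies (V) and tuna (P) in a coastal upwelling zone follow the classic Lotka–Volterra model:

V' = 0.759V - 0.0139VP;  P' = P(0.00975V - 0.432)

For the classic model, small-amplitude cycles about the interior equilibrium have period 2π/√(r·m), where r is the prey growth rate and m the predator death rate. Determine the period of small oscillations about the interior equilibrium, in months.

T ≈ 11 months

Here r = 0.759 and m = 0.432, so r·m = 0.328.
ω = √0.328 = 0.573 per month, hence T = 2π/ω ≈ 11 months.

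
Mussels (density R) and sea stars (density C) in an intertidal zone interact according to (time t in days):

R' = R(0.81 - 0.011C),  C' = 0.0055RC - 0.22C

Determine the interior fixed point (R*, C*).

Set dC/dt = 0 with C > 0: 0.0055R - 0.22 = 0, so R* = 0.22/0.0055 = 40.
Set dR/dt = 0 with R > 0: 0.81 - 0.011C = 0, so C* = 0.81/0.011 = 73.6.

R* ≈ 40, C* ≈ 73.6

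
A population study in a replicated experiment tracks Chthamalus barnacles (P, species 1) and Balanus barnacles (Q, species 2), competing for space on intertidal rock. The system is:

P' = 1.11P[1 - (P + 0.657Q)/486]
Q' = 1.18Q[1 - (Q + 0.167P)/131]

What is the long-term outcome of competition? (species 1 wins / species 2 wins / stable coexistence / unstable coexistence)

stable coexistence

Compare the nullcline intercepts: K1/α12 = 486/0.657 = 740 > K2 = 131; K2/α21 = 131/0.167 = 784 > K1 = 486.
Since both inequalities hold, each species can invade when rare, so the interior equilibrium is stable.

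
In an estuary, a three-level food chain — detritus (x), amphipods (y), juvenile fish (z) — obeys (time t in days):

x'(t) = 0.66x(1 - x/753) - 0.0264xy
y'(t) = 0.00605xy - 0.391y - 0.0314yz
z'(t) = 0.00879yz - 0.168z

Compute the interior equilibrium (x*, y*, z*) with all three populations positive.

x* ≈ 177, y* ≈ 19.1, z* ≈ 21.7

From dz/dt = 0: 0.00879y* = 0.168, so y* = 19.1.
From dx/dt = 0: 0.66(1 - x*/753) = 0.0264·19.1, giving x* = 753·(1 - 0.765) = 177.
From dy/dt = 0: 0.00605·177 - 0.391 = 0.0314z*, so z* = 0.682/0.0314 = 21.7.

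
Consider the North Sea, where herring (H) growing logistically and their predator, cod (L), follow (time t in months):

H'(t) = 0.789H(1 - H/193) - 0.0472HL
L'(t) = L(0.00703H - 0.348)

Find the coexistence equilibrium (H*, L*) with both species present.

H* ≈ 49.5, L* ≈ 12.4

From dL/dt = 0 with L > 0: 0.00703H* = 0.348, so H* = 49.5.
Substitute into dH/dt = 0: 0.789(1 - 49.5/193) = 0.0472L*.
The bracket is 0.744, giving L* = 0.587/0.0472 = 12.4.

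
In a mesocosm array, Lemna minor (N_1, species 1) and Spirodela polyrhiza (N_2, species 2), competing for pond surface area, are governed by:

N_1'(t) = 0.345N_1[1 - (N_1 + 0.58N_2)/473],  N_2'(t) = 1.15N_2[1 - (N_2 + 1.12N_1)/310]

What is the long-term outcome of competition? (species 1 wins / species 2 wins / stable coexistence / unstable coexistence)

species 1 excludes species 2

Compare the nullcline intercepts: K1/α12 = 473/0.58 = 816 > K2 = 310; K2/α21 = 310/1.12 = 277 < K1 = 473.
Since the inequalities point opposite ways, species 1 can invade but species 2 cannot.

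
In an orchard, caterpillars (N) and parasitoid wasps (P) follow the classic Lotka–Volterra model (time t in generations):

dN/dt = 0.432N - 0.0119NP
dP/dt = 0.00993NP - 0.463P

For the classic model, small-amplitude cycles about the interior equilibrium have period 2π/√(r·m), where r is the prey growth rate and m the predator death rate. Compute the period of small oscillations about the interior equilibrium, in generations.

T ≈ 14 generations

Here r = 0.432 and m = 0.463, so r·m = 0.2.
ω = √0.2 = 0.447 per generation, hence T = 2π/ω ≈ 14 generations.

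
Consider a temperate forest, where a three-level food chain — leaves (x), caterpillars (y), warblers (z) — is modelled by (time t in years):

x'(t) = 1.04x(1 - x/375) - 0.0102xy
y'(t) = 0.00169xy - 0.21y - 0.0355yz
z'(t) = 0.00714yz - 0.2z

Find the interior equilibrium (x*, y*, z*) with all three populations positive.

x* ≈ 272, y* ≈ 28, z* ≈ 7.03

From dz/dt = 0: 0.00714y* = 0.2, so y* = 28.
From dx/dt = 0: 1.04(1 - x*/375) = 0.0102·28, giving x* = 375·(1 - 0.275) = 272.
From dy/dt = 0: 0.00169·272 - 0.21 = 0.0355z*, so z* = 0.25/0.0355 = 7.03.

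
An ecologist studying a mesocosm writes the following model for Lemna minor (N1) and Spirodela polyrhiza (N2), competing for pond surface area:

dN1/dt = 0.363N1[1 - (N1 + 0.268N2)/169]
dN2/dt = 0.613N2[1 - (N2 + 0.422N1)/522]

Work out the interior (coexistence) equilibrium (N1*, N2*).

N1* ≈ 32.8, N2* ≈ 508

Setting both brackets to zero gives the nullclines N1 + 0.268N2 = 169 and 0.422N1 + N2 = 522.
Substituting N2 = 522 - 0.422N1 into the first: N1(1 - 0.268·0.422) = 169 - 0.268·522.
So N1* = 29.1/0.887 = 32.8, and then N2* = 522 - 0.422·32.8 = 508.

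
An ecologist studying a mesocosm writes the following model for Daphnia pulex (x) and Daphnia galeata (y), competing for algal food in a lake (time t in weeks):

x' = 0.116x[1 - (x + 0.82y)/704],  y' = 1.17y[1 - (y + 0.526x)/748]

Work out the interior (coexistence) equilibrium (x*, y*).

x* ≈ 159, y* ≈ 664

Setting both brackets to zero gives the nullclines x + 0.82y = 704 and 0.526x + y = 748.
Substituting y = 748 - 0.526x into the first: x(1 - 0.82·0.526) = 704 - 0.82·748.
So x* = 90.6/0.569 = 159, and then y* = 748 - 0.526·159 = 664.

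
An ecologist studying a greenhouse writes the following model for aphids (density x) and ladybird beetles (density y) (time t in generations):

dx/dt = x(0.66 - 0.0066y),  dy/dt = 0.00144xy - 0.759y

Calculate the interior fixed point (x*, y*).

Set dy/dt = 0 with y > 0: 0.00144x - 0.759 = 0, so x* = 0.759/0.00144 = 527.
Set dx/dt = 0 with x > 0: 0.66 - 0.0066y = 0, so y* = 0.66/0.0066 = 100.

x* ≈ 527, y* ≈ 100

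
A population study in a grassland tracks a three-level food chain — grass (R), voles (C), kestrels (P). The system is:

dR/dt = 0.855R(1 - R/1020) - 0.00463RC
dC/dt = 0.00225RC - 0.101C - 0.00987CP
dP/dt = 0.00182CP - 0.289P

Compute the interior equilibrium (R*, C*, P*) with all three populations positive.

R* ≈ 143, C* ≈ 159, P* ≈ 22.3

From dP/dt = 0: 0.00182C* = 0.289, so C* = 159.
From dR/dt = 0: 0.855(1 - R*/1020) = 0.00463·159, giving R* = 1020·(1 - 0.86) = 143.
From dC/dt = 0: 0.00225·143 - 0.101 = 0.00987P*, so P* = 0.221/0.00987 = 22.3.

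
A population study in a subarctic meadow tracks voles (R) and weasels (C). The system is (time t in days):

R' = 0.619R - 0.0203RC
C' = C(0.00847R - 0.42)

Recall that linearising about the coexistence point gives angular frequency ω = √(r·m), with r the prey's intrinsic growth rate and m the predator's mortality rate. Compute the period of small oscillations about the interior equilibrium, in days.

Here r = 0.619 and m = 0.42, so r·m = 0.26.
ω = √0.26 = 0.51 per day, hence T = 2π/ω ≈ 12.3 days.

T ≈ 12.3 days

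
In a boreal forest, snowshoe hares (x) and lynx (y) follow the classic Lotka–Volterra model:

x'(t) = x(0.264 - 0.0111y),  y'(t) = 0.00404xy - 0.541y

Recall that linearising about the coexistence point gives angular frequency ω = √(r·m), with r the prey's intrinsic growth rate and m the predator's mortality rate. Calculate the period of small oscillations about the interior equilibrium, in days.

T ≈ 16.6 days

Here r = 0.264 and m = 0.541, so r·m = 0.143.
ω = √0.143 = 0.378 per day, hence T = 2π/ω ≈ 16.6 days.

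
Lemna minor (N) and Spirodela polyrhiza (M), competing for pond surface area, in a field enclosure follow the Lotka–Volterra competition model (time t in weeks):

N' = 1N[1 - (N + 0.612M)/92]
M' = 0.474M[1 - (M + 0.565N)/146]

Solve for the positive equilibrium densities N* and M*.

N* ≈ 4.05, M* ≈ 144

Setting both brackets to zero gives the nullclines N + 0.612M = 92 and 0.565N + M = 146.
Substituting M = 146 - 0.565N into the first: N(1 - 0.612·0.565) = 92 - 0.612·146.
So N* = 2.65/0.654 = 4.05, and then M* = 146 - 0.565·4.05 = 144.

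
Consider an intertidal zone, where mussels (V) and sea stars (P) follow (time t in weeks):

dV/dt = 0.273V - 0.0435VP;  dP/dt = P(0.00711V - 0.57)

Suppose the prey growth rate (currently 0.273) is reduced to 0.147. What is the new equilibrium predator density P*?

At the interior fixed point, setting dV/dt = 0 with V > 0 fixes P* = (prey growth rate)/(VP coefficient) — independent of the other coefficients.
With the change, P* = 0.147/0.0435 = 3.38; it falls from 6.28.

P* ≈ 3.38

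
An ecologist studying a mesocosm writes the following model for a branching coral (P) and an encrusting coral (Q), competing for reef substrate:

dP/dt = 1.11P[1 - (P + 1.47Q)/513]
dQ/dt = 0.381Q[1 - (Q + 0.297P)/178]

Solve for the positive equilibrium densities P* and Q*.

P* ≈ 446, Q* ≈ 45.5

Setting both brackets to zero gives the nullclines P + 1.47Q = 513 and 0.297P + Q = 178.
Substituting Q = 178 - 0.297P into the first: P(1 - 1.47·0.297) = 513 - 1.47·178.
So P* = 251/0.563 = 446, and then Q* = 178 - 0.297·446 = 45.5.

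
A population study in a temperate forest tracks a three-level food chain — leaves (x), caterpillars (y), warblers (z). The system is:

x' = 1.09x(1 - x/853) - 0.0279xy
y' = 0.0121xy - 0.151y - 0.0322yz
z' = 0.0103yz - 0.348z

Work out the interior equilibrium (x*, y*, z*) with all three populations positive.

From dz/dt = 0: 0.0103y* = 0.348, so y* = 33.8.
From dx/dt = 0: 1.09(1 - x*/853) = 0.0279·33.8, giving x* = 853·(1 - 0.865) = 115.
From dy/dt = 0: 0.0121·115 - 0.151 = 0.0322z*, so z* = 1.24/0.0322 = 38.6.

x* ≈ 115, y* ≈ 33.8, z* ≈ 38.6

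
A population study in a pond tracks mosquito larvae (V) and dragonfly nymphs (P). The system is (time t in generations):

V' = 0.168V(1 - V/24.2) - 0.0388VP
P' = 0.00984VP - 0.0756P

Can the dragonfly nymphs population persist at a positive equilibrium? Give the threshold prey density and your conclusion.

The predator equation gives dP/dt > 0 only when V > 0.0756/0.00984 = 7.68.
Without the predator, V → K = 24.2. Since 24.2 > 7.68, the predator can invade and persist.

Threshold V = 7.68; K > 7.68, so yes, the predator persists.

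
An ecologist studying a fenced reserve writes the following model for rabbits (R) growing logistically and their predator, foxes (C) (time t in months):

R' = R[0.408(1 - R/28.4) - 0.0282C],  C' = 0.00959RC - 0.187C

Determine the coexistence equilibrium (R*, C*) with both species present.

R* ≈ 19.5, C* ≈ 4.53

From dC/dt = 0 with C > 0: 0.00959R* = 0.187, so R* = 19.5.
Substitute into dR/dt = 0: 0.408(1 - 19.5/28.4) = 0.0282C*.
The bracket is 0.313, giving C* = 0.128/0.0282 = 4.53.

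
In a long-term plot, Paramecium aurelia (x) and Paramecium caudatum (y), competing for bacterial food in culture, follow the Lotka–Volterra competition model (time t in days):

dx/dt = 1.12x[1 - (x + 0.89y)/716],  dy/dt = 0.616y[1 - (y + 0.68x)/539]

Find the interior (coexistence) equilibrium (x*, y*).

Setting both brackets to zero gives the nullclines x + 0.89y = 716 and 0.68x + y = 539.
Substituting y = 539 - 0.68x into the first: x(1 - 0.89·0.68) = 716 - 0.89·539.
So x* = 236/0.395 = 599, and then y* = 539 - 0.68·599 = 132.

x* ≈ 599, y* ≈ 132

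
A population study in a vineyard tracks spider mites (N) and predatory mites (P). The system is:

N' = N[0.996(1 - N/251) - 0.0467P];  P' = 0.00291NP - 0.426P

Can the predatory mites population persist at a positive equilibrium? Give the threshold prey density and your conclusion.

The predator equation gives dP/dt > 0 only when N > 0.426/0.00291 = 146.
Without the predator, N → K = 251. Since 251 > 146, the predator can invade and persist.

Threshold N = 146; K > 146, so yes, the predator persists.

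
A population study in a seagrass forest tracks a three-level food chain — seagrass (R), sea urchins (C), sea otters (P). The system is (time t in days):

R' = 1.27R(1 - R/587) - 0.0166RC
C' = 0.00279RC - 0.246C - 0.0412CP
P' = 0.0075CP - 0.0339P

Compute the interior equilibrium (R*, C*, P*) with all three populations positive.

From dP/dt = 0: 0.0075C* = 0.0339, so C* = 4.52.
From dR/dt = 0: 1.27(1 - R*/587) = 0.0166·4.52, giving R* = 587·(1 - 0.0591) = 552.
From dC/dt = 0: 0.00279·552 - 0.246 = 0.0412P*, so P* = 1.29/0.0412 = 31.4.

R* ≈ 552, C* ≈ 4.52, P* ≈ 31.4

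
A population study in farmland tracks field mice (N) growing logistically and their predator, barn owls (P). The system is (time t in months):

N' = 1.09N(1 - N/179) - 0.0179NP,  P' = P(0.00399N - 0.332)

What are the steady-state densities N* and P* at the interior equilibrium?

From dP/dt = 0 with P > 0: 0.00399N* = 0.332, so N* = 83.2.
Substitute into dN/dt = 0: 1.09(1 - 83.2/179) = 0.0179P*.
The bracket is 0.535, giving P* = 0.583/0.0179 = 32.6.

N* ≈ 83.2, P* ≈ 32.6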